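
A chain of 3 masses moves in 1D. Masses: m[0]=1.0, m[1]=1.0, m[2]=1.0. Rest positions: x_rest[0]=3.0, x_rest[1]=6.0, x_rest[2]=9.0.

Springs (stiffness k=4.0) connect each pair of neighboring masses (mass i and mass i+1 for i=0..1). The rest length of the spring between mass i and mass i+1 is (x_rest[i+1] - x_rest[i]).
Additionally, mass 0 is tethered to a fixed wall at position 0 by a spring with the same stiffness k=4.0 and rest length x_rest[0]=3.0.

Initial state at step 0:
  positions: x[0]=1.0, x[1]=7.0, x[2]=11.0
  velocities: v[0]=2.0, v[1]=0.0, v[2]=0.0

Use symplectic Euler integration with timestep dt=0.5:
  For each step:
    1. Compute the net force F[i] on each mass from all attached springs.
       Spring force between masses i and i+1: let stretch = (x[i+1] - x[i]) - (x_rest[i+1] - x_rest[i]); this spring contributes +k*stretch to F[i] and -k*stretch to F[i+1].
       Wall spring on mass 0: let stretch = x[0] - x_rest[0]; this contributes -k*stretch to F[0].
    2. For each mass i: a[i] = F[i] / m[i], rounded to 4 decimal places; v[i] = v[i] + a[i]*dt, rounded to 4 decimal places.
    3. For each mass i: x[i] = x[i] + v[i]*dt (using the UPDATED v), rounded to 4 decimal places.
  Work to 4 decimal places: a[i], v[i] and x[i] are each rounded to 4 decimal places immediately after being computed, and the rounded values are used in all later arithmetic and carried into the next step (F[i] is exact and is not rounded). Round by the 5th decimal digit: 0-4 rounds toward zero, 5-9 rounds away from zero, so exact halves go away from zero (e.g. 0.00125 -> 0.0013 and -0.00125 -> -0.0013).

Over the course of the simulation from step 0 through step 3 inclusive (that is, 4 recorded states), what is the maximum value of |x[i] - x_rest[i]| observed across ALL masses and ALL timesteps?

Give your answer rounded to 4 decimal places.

Answer: 4.0000

Derivation:
Step 0: x=[1.0000 7.0000 11.0000] v=[2.0000 0.0000 0.0000]
Step 1: x=[7.0000 5.0000 10.0000] v=[12.0000 -4.0000 -2.0000]
Step 2: x=[4.0000 10.0000 7.0000] v=[-6.0000 10.0000 -6.0000]
Step 3: x=[3.0000 6.0000 10.0000] v=[-2.0000 -8.0000 6.0000]
Max displacement = 4.0000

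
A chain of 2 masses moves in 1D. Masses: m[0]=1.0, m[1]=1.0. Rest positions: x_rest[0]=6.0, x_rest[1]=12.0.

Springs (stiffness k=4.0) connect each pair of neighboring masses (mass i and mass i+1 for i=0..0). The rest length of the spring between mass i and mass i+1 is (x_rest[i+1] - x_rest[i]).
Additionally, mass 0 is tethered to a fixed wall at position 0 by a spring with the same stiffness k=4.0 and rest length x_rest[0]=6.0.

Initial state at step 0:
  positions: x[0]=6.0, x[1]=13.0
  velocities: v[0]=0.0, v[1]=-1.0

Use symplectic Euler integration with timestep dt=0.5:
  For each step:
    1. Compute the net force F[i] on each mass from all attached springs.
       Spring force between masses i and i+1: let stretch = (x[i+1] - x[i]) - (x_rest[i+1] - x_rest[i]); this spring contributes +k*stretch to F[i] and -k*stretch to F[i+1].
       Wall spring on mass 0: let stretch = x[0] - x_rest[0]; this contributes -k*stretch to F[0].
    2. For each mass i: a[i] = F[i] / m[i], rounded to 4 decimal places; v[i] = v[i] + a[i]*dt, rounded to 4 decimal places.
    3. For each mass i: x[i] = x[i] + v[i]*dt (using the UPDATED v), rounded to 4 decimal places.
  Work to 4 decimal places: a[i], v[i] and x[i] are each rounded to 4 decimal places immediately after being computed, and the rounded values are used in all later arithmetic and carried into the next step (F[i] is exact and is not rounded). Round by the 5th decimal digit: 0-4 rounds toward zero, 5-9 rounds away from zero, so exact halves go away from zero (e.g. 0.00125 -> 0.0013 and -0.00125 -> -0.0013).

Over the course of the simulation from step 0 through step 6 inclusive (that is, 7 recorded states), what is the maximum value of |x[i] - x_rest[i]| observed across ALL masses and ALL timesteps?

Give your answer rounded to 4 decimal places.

Step 0: x=[6.0000 13.0000] v=[0.0000 -1.0000]
Step 1: x=[7.0000 11.5000] v=[2.0000 -3.0000]
Step 2: x=[5.5000 11.5000] v=[-3.0000 0.0000]
Step 3: x=[4.5000 11.5000] v=[-2.0000 0.0000]
Step 4: x=[6.0000 10.5000] v=[3.0000 -2.0000]
Step 5: x=[6.0000 11.0000] v=[0.0000 1.0000]
Step 6: x=[5.0000 12.5000] v=[-2.0000 3.0000]
Max displacement = 1.5000

Answer: 1.5000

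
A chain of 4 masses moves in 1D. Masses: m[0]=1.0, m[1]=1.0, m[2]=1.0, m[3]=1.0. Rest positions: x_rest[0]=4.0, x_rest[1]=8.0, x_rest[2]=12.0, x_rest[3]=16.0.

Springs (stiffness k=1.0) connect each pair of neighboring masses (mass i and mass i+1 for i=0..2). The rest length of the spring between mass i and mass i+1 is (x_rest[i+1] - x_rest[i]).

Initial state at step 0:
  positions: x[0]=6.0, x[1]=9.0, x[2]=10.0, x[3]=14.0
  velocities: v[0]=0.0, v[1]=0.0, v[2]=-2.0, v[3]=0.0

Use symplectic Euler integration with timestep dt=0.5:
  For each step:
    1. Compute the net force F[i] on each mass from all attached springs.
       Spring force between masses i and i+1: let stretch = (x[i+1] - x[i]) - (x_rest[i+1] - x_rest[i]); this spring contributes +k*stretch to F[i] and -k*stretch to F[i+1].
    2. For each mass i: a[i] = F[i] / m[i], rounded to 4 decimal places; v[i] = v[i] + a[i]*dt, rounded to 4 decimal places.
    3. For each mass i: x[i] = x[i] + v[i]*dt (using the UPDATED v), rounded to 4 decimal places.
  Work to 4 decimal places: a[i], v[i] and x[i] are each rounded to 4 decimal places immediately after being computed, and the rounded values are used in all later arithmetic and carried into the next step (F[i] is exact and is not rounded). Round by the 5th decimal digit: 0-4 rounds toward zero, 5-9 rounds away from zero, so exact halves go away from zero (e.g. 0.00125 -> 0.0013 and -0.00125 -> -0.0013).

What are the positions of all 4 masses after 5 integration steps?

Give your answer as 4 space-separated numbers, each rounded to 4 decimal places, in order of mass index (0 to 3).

Answer: 1.4746 6.3731 11.3302 14.8225

Derivation:
Step 0: x=[6.0000 9.0000 10.0000 14.0000] v=[0.0000 0.0000 -2.0000 0.0000]
Step 1: x=[5.7500 8.5000 9.7500 14.0000] v=[-0.5000 -1.0000 -0.5000 0.0000]
Step 2: x=[5.1875 7.6250 10.2500 13.9375] v=[-1.1250 -1.7500 1.0000 -0.1250]
Step 3: x=[4.2344 6.7969 11.0157 13.9532] v=[-1.9063 -1.6563 1.5313 0.0313]
Step 4: x=[2.9219 6.3828 11.4611 14.2345] v=[-2.6251 -0.8282 0.8907 0.5626]
Step 5: x=[1.4746 6.3731 11.3302 14.8225] v=[-2.8947 -0.0195 -0.2618 1.1759]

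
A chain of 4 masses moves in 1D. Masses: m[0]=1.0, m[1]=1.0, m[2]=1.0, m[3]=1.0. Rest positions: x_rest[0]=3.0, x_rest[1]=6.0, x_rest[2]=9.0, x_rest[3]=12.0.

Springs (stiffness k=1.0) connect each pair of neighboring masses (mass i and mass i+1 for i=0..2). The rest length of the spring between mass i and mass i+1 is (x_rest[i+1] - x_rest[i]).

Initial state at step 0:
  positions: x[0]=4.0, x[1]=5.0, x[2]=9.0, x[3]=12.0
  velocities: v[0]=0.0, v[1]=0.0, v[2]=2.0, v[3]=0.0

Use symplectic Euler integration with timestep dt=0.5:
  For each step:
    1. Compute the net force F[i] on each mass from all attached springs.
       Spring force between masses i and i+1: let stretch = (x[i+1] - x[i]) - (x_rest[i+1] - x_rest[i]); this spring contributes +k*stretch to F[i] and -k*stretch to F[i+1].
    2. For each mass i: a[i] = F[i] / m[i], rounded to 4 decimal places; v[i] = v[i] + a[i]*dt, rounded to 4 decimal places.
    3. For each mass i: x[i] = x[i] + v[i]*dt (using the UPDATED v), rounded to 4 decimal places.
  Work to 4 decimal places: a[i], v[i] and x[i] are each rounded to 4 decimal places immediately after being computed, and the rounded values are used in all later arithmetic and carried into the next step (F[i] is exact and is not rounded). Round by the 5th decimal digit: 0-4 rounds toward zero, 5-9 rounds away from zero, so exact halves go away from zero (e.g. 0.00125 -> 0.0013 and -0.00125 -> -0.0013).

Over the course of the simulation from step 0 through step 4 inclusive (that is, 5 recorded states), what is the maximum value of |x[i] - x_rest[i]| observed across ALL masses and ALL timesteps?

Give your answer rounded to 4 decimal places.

Step 0: x=[4.0000 5.0000 9.0000 12.0000] v=[0.0000 0.0000 2.0000 0.0000]
Step 1: x=[3.5000 5.7500 9.7500 12.0000] v=[-1.0000 1.5000 1.5000 0.0000]
Step 2: x=[2.8125 6.9375 10.0625 12.1875] v=[-1.3750 2.3750 0.6250 0.3750]
Step 3: x=[2.4063 7.8750 10.1250 12.5938] v=[-0.8125 1.8750 0.1250 0.8125]
Step 4: x=[2.6173 8.0079 10.2422 13.1329] v=[0.4219 0.2657 0.2344 1.0781]
Max displacement = 2.0079

Answer: 2.0079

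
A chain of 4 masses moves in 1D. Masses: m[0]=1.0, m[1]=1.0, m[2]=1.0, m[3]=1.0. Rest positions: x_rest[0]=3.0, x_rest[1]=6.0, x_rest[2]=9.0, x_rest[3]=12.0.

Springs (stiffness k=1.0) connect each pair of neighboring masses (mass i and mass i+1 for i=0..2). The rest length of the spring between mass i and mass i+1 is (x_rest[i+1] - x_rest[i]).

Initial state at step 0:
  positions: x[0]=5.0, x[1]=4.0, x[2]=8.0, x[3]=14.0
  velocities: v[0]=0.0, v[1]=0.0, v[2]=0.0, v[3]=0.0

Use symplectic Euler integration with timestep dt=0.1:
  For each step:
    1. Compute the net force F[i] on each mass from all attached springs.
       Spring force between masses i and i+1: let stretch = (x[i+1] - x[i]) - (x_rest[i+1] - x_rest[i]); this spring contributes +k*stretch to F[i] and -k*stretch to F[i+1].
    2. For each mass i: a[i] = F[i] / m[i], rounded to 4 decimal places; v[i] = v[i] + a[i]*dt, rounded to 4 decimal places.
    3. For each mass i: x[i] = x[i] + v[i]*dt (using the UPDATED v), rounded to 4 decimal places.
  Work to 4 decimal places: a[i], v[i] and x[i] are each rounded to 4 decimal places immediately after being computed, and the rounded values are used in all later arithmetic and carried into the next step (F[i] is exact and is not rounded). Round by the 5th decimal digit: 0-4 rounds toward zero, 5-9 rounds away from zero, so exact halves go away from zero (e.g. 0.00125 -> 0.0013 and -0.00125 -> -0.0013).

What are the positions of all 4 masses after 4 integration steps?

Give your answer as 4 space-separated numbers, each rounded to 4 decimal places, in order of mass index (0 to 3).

Step 0: x=[5.0000 4.0000 8.0000 14.0000] v=[0.0000 0.0000 0.0000 0.0000]
Step 1: x=[4.9600 4.0500 8.0200 13.9700] v=[-0.4000 0.5000 0.2000 -0.3000]
Step 2: x=[4.8809 4.1488 8.0598 13.9105] v=[-0.7910 0.9880 0.3980 -0.5950]
Step 3: x=[4.7645 4.2940 8.1190 13.8225] v=[-1.1642 1.4523 0.5920 -0.8801]
Step 4: x=[4.6134 4.4822 8.1970 13.7075] v=[-1.5113 1.8819 0.7799 -1.1505]

Answer: 4.6134 4.4822 8.1970 13.7075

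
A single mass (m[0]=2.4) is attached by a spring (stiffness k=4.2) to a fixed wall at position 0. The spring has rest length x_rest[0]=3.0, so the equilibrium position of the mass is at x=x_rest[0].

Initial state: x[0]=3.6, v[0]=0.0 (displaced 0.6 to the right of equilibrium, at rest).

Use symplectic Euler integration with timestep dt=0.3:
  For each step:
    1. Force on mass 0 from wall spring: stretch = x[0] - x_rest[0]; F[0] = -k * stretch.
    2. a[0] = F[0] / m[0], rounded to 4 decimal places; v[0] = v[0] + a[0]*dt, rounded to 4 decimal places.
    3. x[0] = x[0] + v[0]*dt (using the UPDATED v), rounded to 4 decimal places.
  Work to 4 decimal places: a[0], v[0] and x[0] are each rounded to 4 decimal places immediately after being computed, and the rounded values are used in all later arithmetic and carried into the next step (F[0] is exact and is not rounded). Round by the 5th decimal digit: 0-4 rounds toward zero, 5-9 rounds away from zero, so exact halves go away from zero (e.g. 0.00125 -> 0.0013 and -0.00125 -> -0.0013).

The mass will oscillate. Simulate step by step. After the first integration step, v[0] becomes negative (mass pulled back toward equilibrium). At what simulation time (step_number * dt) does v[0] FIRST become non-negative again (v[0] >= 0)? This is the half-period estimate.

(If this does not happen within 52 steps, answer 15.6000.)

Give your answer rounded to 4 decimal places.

Answer: 2.4000

Derivation:
Step 0: x=[3.6000] v=[0.0000]
Step 1: x=[3.5055] v=[-0.3150]
Step 2: x=[3.3314] v=[-0.5804]
Step 3: x=[3.1051] v=[-0.7544]
Step 4: x=[2.8622] v=[-0.8096]
Step 5: x=[2.6410] v=[-0.7372]
Step 6: x=[2.4764] v=[-0.5487]
Step 7: x=[2.3943] v=[-0.2738]
Step 8: x=[2.4076] v=[0.0442]
First v>=0 after going negative at step 8, time=2.4000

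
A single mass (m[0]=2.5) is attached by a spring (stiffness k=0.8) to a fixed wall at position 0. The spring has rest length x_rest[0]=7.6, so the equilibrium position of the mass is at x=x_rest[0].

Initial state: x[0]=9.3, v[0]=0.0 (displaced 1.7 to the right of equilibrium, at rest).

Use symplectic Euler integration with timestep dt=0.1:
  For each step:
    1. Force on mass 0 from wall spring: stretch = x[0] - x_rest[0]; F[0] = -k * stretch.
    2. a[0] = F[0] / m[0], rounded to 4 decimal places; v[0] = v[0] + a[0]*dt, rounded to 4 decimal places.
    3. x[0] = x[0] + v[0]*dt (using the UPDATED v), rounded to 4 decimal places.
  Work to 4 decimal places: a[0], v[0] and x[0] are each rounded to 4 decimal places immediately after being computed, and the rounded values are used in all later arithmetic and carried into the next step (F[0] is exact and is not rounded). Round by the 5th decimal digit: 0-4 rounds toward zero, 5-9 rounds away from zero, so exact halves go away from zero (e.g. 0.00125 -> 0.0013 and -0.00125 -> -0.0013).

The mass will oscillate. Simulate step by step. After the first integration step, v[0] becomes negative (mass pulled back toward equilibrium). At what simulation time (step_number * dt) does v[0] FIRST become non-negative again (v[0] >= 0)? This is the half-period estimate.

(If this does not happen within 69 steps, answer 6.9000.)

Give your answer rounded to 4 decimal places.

Step 0: x=[9.3000] v=[0.0000]
Step 1: x=[9.2946] v=[-0.0544]
Step 2: x=[9.2837] v=[-0.1086]
Step 3: x=[9.2675] v=[-0.1625]
Step 4: x=[9.2459] v=[-0.2159]
Step 5: x=[9.2190] v=[-0.2686]
Step 6: x=[9.1870] v=[-0.3204]
Step 7: x=[9.1499] v=[-0.3712]
Step 8: x=[9.1078] v=[-0.4208]
Step 9: x=[9.0609] v=[-0.4691]
Step 10: x=[9.0093] v=[-0.5159]
Step 11: x=[8.9532] v=[-0.5610]
Step 12: x=[8.8928] v=[-0.6043]
Step 13: x=[8.8282] v=[-0.6457]
Step 14: x=[8.7597] v=[-0.6850]
Step 15: x=[8.6875] v=[-0.7221]
Step 16: x=[8.6118] v=[-0.7569]
Step 17: x=[8.5329] v=[-0.7893]
Step 18: x=[8.4510] v=[-0.8192]
Step 19: x=[8.3664] v=[-0.8464]
Step 20: x=[8.2793] v=[-0.8709]
Step 21: x=[8.1900] v=[-0.8926]
Step 22: x=[8.0989] v=[-0.9115]
Step 23: x=[8.0062] v=[-0.9275]
Step 24: x=[7.9122] v=[-0.9405]
Step 25: x=[7.8172] v=[-0.9505]
Step 26: x=[7.7215] v=[-0.9575]
Step 27: x=[7.6254] v=[-0.9614]
Step 28: x=[7.5292] v=[-0.9622]
Step 29: x=[7.4332] v=[-0.9599]
Step 30: x=[7.3377] v=[-0.9546]
Step 31: x=[7.2431] v=[-0.9462]
Step 32: x=[7.1496] v=[-0.9348]
Step 33: x=[7.0576] v=[-0.9204]
Step 34: x=[6.9673] v=[-0.9030]
Step 35: x=[6.8790] v=[-0.8828]
Step 36: x=[6.7930] v=[-0.8597]
Step 37: x=[6.7096] v=[-0.8339]
Step 38: x=[6.6291] v=[-0.8054]
Step 39: x=[6.5517] v=[-0.7743]
Step 40: x=[6.4776] v=[-0.7408]
Step 41: x=[6.4071] v=[-0.7049]
Step 42: x=[6.3404] v=[-0.6667]
Step 43: x=[6.2778] v=[-0.6264]
Step 44: x=[6.2194] v=[-0.5841]
Step 45: x=[6.1654] v=[-0.5399]
Step 46: x=[6.1160] v=[-0.4940]
Step 47: x=[6.0714] v=[-0.4465]
Step 48: x=[6.0316] v=[-0.3976]
Step 49: x=[5.9969] v=[-0.3474]
Step 50: x=[5.9673] v=[-0.2961]
Step 51: x=[5.9429] v=[-0.2439]
Step 52: x=[5.9238] v=[-0.1909]
Step 53: x=[5.9101] v=[-0.1373]
Step 54: x=[5.9018] v=[-0.0832]
Step 55: x=[5.8989] v=[-0.0289]
Step 56: x=[5.9015] v=[0.0255]
First v>=0 after going negative at step 56, time=5.6000

Answer: 5.6000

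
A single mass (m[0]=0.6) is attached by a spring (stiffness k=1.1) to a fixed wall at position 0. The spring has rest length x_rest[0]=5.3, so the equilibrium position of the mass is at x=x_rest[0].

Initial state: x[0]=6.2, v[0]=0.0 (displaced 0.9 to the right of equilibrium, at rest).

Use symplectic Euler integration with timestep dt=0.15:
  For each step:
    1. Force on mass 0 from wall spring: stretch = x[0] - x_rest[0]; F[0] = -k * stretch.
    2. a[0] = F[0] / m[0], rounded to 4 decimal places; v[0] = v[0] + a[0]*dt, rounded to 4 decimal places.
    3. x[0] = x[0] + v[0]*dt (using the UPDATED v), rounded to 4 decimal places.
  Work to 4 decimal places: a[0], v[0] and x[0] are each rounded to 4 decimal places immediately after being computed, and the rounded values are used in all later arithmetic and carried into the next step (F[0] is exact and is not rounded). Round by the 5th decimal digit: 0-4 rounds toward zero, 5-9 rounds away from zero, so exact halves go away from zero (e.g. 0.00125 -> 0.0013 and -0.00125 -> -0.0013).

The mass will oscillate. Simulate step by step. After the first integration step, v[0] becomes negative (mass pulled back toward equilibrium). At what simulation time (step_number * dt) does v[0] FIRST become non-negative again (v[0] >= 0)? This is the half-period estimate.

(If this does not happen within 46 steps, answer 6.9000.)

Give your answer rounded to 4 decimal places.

Step 0: x=[6.2000] v=[0.0000]
Step 1: x=[6.1629] v=[-0.2475]
Step 2: x=[6.0902] v=[-0.4848]
Step 3: x=[5.9849] v=[-0.7021]
Step 4: x=[5.8513] v=[-0.8905]
Step 5: x=[5.6950] v=[-1.0421]
Step 6: x=[5.5224] v=[-1.1507]
Step 7: x=[5.3406] v=[-1.2119]
Step 8: x=[5.1571] v=[-1.2231]
Step 9: x=[4.9795] v=[-1.1838]
Step 10: x=[4.8151] v=[-1.0957]
Step 11: x=[4.6707] v=[-0.9624]
Step 12: x=[4.5523] v=[-0.7893]
Step 13: x=[4.4647] v=[-0.5837]
Step 14: x=[4.4116] v=[-0.3540]
Step 15: x=[4.3951] v=[-0.1097]
Step 16: x=[4.4160] v=[0.1392]
First v>=0 after going negative at step 16, time=2.4000

Answer: 2.4000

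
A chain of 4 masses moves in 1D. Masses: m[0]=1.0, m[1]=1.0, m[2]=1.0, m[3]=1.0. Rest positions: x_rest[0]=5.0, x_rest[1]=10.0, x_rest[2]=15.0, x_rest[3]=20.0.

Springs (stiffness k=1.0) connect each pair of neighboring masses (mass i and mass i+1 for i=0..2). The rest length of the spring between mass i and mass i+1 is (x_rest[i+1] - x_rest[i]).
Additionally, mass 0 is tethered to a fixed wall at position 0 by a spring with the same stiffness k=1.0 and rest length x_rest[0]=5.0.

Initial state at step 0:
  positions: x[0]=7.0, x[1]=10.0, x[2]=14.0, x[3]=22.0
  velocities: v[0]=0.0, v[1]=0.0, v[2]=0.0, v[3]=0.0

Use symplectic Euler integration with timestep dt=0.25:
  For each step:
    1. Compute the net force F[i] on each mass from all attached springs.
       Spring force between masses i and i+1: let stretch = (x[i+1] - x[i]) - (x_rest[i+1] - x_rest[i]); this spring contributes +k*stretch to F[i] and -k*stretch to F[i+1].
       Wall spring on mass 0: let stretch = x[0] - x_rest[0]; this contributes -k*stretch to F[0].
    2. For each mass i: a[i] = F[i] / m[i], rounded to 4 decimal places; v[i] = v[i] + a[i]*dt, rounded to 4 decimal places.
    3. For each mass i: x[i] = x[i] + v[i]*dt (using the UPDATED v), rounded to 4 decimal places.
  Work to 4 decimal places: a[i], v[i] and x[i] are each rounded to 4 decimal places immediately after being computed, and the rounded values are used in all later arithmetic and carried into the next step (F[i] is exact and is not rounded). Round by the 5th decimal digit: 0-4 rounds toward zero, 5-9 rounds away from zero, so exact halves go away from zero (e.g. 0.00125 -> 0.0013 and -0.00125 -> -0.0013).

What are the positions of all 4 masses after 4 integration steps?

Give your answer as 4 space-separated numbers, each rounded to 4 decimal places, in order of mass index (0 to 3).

Step 0: x=[7.0000 10.0000 14.0000 22.0000] v=[0.0000 0.0000 0.0000 0.0000]
Step 1: x=[6.7500 10.0625 14.2500 21.8125] v=[-1.0000 0.2500 1.0000 -0.7500]
Step 2: x=[6.2852 10.1797 14.7110 21.4649] v=[-1.8594 0.4688 1.8438 -1.3906]
Step 3: x=[5.6709 10.3367 15.3109 21.0076] v=[-2.4571 0.6280 2.3995 -1.8291]
Step 4: x=[4.9938 10.5130 15.9559 20.5068] v=[-2.7084 0.7051 2.5801 -2.0033]

Answer: 4.9938 10.5130 15.9559 20.5068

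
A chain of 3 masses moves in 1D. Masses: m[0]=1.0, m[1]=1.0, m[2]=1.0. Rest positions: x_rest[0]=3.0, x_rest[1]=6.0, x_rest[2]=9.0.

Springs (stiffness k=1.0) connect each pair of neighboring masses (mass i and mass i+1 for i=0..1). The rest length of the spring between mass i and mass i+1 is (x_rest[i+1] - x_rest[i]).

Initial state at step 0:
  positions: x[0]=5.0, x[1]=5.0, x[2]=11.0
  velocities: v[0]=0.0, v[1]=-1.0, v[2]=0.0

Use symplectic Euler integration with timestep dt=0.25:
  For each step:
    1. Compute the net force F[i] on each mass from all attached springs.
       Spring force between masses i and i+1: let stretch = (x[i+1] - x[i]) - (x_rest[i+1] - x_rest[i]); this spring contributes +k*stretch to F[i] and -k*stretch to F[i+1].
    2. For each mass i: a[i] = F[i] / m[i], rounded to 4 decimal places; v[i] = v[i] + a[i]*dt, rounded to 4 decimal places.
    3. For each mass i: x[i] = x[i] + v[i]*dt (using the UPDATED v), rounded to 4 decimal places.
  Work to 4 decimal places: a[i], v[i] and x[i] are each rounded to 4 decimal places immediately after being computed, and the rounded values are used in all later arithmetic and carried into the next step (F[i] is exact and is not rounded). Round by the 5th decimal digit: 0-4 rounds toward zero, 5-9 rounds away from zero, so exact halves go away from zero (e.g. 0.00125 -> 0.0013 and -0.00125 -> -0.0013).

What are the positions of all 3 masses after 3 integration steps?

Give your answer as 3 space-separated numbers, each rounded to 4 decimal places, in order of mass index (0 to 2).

Step 0: x=[5.0000 5.0000 11.0000] v=[0.0000 -1.0000 0.0000]
Step 1: x=[4.8125 5.1250 10.8125] v=[-0.7500 0.5000 -0.7500]
Step 2: x=[4.4570 5.5860 10.4570] v=[-1.4219 1.8438 -1.4219]
Step 3: x=[3.9846 6.2808 9.9846] v=[-1.8897 2.7793 -1.8897]

Answer: 3.9846 6.2808 9.9846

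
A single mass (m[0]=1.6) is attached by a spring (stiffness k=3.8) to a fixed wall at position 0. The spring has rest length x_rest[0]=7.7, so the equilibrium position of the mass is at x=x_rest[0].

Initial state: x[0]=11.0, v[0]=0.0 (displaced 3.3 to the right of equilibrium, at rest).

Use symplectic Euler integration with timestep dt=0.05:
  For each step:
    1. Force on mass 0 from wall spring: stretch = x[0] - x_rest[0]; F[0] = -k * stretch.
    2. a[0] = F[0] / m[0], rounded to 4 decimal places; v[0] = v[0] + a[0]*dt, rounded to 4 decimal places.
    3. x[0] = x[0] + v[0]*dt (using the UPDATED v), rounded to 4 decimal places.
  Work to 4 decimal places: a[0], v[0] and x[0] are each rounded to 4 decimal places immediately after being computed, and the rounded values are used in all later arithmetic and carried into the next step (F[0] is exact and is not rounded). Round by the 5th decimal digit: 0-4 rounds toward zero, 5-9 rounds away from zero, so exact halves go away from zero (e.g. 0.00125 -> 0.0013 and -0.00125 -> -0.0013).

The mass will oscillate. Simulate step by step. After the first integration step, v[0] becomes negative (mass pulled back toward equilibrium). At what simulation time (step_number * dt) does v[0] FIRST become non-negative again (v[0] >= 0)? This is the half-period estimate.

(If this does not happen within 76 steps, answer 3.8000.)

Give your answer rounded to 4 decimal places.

Step 0: x=[11.0000] v=[0.0000]
Step 1: x=[10.9804] v=[-0.3919]
Step 2: x=[10.9413] v=[-0.7815]
Step 3: x=[10.8830] v=[-1.1664]
Step 4: x=[10.8058] v=[-1.5444]
Step 5: x=[10.7101] v=[-1.9132]
Step 6: x=[10.5966] v=[-2.2707]
Step 7: x=[10.4659] v=[-2.6147]
Step 8: x=[10.3187] v=[-2.9432]
Step 9: x=[10.1560] v=[-3.2542]
Step 10: x=[9.9787] v=[-3.5459]
Step 11: x=[9.7879] v=[-3.8165]
Step 12: x=[9.5847] v=[-4.0644]
Step 13: x=[9.3703] v=[-4.2882]
Step 14: x=[9.1460] v=[-4.4866]
Step 15: x=[8.9131] v=[-4.6583]
Step 16: x=[8.6730] v=[-4.8024]
Step 17: x=[8.4271] v=[-4.9179]
Step 18: x=[8.1769] v=[-5.0042]
Step 19: x=[7.9239] v=[-5.0608]
Step 20: x=[7.6695] v=[-5.0874]
Step 21: x=[7.4153] v=[-5.0838]
Step 22: x=[7.1628] v=[-5.0500]
Step 23: x=[6.9135] v=[-4.9862]
Step 24: x=[6.6689] v=[-4.8928]
Step 25: x=[6.4304] v=[-4.7704]
Step 26: x=[6.1994] v=[-4.6196]
Step 27: x=[5.9773] v=[-4.4414]
Step 28: x=[5.7655] v=[-4.2368]
Step 29: x=[5.5651] v=[-4.0071]
Step 30: x=[5.3774] v=[-3.7536]
Step 31: x=[5.2035] v=[-3.4778]
Step 32: x=[5.0444] v=[-3.1813]
Step 33: x=[4.9011] v=[-2.8659]
Step 34: x=[4.7744] v=[-2.5335]
Step 35: x=[4.6651] v=[-2.1861]
Step 36: x=[4.5738] v=[-1.8257]
Step 37: x=[4.5011] v=[-1.4545]
Step 38: x=[4.4474] v=[-1.0746]
Step 39: x=[4.4130] v=[-0.6884]
Step 40: x=[4.3981] v=[-0.2981]
Step 41: x=[4.4028] v=[0.0940]
First v>=0 after going negative at step 41, time=2.0500

Answer: 2.0500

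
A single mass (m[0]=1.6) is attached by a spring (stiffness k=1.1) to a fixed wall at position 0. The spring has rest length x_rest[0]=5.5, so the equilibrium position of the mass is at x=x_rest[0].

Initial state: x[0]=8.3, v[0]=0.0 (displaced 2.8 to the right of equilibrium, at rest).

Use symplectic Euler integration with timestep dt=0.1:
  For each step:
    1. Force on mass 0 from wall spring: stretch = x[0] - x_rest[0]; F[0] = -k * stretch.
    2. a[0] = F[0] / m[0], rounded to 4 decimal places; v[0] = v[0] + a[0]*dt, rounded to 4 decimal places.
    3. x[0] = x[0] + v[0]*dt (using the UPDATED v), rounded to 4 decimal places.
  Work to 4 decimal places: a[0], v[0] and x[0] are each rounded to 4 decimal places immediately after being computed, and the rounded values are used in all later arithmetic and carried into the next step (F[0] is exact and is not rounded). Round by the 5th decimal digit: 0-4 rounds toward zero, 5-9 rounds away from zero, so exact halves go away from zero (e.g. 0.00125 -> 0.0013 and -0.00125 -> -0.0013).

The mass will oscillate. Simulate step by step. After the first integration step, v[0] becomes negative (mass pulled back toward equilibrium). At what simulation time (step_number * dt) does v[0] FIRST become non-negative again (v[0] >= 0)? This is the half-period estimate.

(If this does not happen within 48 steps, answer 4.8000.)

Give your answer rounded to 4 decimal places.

Answer: 3.8000

Derivation:
Step 0: x=[8.3000] v=[0.0000]
Step 1: x=[8.2808] v=[-0.1925]
Step 2: x=[8.2424] v=[-0.3837]
Step 3: x=[8.1852] v=[-0.5722]
Step 4: x=[8.1095] v=[-0.7568]
Step 5: x=[8.0159] v=[-0.9362]
Step 6: x=[7.9050] v=[-1.1092]
Step 7: x=[7.7776] v=[-1.2745]
Step 8: x=[7.6345] v=[-1.4311]
Step 9: x=[7.4767] v=[-1.5779]
Step 10: x=[7.3053] v=[-1.7138]
Step 11: x=[7.1215] v=[-1.8379]
Step 12: x=[6.9266] v=[-1.9494]
Step 13: x=[6.7219] v=[-2.0475]
Step 14: x=[6.5088] v=[-2.1315]
Step 15: x=[6.2887] v=[-2.2009]
Step 16: x=[6.0632] v=[-2.2551]
Step 17: x=[5.8338] v=[-2.2938]
Step 18: x=[5.6021] v=[-2.3168]
Step 19: x=[5.3697] v=[-2.3238]
Step 20: x=[5.1382] v=[-2.3148]
Step 21: x=[4.9092] v=[-2.2899]
Step 22: x=[4.6843] v=[-2.2493]
Step 23: x=[4.4650] v=[-2.1932]
Step 24: x=[4.2528] v=[-2.1220]
Step 25: x=[4.0492] v=[-2.0363]
Step 26: x=[3.8555] v=[-1.9366]
Step 27: x=[3.6732] v=[-1.8235]
Step 28: x=[3.5034] v=[-1.6979]
Step 29: x=[3.3473] v=[-1.5606]
Step 30: x=[3.2060] v=[-1.4126]
Step 31: x=[3.0805] v=[-1.2549]
Step 32: x=[2.9716] v=[-1.0886]
Step 33: x=[2.8801] v=[-0.9148]
Step 34: x=[2.8066] v=[-0.7347]
Step 35: x=[2.7517] v=[-0.5495]
Step 36: x=[2.7156] v=[-0.3606]
Step 37: x=[2.6987] v=[-0.1692]
Step 38: x=[2.7010] v=[0.0234]
First v>=0 after going negative at step 38, time=3.8000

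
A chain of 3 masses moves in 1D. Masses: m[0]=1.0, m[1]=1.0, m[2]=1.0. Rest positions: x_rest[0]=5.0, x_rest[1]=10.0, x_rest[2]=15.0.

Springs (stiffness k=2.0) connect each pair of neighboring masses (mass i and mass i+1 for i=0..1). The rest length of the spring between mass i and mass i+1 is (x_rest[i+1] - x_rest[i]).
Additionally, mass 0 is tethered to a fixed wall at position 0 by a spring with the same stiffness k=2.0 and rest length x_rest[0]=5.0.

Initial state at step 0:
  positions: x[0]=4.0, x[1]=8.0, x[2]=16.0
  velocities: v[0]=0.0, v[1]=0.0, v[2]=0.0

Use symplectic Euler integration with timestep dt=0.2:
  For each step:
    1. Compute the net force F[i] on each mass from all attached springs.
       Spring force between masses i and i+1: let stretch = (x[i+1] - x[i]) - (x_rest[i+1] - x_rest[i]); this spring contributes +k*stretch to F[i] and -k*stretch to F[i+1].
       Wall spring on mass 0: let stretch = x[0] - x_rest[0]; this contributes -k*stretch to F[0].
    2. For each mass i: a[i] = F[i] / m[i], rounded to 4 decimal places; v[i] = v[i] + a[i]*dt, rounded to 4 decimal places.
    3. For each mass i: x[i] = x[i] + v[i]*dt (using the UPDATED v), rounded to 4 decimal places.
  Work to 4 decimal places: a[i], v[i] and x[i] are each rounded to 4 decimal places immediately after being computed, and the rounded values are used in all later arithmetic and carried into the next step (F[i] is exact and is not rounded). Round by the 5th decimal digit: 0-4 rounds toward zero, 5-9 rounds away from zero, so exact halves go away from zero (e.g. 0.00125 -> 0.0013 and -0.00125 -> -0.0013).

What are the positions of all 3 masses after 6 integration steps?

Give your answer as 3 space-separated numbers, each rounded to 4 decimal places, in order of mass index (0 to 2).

Answer: 5.0971 11.0330 13.4105

Derivation:
Step 0: x=[4.0000 8.0000 16.0000] v=[0.0000 0.0000 0.0000]
Step 1: x=[4.0000 8.3200 15.7600] v=[0.0000 1.6000 -1.2000]
Step 2: x=[4.0256 8.8896 15.3248] v=[0.1280 2.8480 -2.1760]
Step 3: x=[4.1183 9.5849 14.7748] v=[0.4634 3.4765 -2.7501]
Step 4: x=[4.3188 10.2581 14.2096] v=[1.0027 3.3658 -2.8261]
Step 5: x=[4.6490 10.7722 13.7283] v=[1.6509 2.5707 -2.4067]
Step 6: x=[5.0971 11.0330 13.4105] v=[2.2406 1.3039 -1.5891]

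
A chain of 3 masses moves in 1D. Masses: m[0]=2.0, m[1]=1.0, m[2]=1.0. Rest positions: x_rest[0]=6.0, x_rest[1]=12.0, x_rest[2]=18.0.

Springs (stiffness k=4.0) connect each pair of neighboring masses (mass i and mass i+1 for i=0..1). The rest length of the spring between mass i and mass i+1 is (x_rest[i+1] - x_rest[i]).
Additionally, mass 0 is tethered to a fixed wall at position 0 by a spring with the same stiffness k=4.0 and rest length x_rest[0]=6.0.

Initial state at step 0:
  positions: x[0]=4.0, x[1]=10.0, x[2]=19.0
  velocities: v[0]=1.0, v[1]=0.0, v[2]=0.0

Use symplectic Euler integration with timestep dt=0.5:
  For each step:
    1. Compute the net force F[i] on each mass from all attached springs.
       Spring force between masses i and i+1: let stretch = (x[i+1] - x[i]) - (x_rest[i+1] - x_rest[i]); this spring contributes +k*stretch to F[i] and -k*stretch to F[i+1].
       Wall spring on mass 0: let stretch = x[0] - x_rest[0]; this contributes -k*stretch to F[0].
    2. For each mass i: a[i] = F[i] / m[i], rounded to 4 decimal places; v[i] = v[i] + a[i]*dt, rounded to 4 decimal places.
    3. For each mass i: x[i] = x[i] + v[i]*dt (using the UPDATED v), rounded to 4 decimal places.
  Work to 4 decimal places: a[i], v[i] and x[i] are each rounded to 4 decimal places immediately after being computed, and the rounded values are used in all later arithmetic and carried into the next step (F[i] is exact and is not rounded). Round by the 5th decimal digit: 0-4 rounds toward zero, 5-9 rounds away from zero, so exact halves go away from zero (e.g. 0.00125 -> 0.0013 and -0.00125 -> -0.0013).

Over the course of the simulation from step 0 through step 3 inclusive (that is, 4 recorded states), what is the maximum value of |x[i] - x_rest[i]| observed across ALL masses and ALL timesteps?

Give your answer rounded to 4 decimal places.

Answer: 2.2500

Derivation:
Step 0: x=[4.0000 10.0000 19.0000] v=[1.0000 0.0000 0.0000]
Step 1: x=[5.5000 13.0000 16.0000] v=[3.0000 6.0000 -6.0000]
Step 2: x=[8.0000 11.5000 16.0000] v=[5.0000 -3.0000 0.0000]
Step 3: x=[8.2500 11.0000 17.5000] v=[0.5000 -1.0000 3.0000]
Max displacement = 2.2500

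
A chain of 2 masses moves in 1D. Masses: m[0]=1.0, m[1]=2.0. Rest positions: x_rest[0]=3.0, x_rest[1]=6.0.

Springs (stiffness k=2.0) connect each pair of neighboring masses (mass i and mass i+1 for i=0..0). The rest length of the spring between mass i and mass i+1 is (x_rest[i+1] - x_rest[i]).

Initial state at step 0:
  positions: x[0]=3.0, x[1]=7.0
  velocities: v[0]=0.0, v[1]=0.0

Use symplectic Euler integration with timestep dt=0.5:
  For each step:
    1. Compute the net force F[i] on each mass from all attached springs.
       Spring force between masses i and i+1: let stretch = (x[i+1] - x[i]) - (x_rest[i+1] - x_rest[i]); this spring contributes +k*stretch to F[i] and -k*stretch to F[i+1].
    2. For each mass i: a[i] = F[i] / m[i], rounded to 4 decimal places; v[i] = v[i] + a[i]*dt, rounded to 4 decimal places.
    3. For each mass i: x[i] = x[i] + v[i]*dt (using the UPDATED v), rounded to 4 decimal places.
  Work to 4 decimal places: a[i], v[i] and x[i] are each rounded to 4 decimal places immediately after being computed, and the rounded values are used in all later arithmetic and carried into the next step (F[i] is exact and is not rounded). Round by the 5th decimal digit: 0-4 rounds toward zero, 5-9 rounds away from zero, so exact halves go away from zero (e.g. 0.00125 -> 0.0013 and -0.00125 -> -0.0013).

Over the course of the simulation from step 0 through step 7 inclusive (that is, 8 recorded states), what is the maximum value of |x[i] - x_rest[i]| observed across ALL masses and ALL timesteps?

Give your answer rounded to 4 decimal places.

Answer: 1.4063

Derivation:
Step 0: x=[3.0000 7.0000] v=[0.0000 0.0000]
Step 1: x=[3.5000 6.7500] v=[1.0000 -0.5000]
Step 2: x=[4.1250 6.4375] v=[1.2500 -0.6250]
Step 3: x=[4.4063 6.2969] v=[0.5625 -0.2813]
Step 4: x=[4.1329 6.4336] v=[-0.5469 0.2734]
Step 5: x=[3.5098 6.7452] v=[-1.2462 0.6231]
Step 6: x=[3.0044 6.9979] v=[-1.0108 0.5054]
Step 7: x=[2.9958 7.0023] v=[-0.0173 0.0087]
Max displacement = 1.4063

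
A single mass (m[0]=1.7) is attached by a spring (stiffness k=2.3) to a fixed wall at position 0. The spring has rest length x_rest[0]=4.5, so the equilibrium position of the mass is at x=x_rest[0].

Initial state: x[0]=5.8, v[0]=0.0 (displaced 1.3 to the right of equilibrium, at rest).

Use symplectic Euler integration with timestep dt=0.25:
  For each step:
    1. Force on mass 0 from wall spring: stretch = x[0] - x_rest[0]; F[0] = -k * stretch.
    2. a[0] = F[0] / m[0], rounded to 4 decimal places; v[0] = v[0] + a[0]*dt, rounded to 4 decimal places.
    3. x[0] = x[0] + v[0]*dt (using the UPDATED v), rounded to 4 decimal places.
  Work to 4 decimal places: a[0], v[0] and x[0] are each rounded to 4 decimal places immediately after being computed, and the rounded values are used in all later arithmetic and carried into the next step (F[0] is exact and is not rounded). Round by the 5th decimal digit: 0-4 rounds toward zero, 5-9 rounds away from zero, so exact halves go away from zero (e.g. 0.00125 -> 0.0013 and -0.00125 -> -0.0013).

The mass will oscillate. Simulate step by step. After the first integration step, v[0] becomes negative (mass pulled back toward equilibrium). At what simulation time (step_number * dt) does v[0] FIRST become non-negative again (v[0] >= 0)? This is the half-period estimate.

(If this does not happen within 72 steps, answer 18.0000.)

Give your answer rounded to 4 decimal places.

Step 0: x=[5.8000] v=[0.0000]
Step 1: x=[5.6901] v=[-0.4397]
Step 2: x=[5.4796] v=[-0.8422]
Step 3: x=[5.1862] v=[-1.1735]
Step 4: x=[4.8348] v=[-1.4056]
Step 5: x=[4.4551] v=[-1.5189]
Step 6: x=[4.0792] v=[-1.5037]
Step 7: x=[3.7389] v=[-1.3614]
Step 8: x=[3.4629] v=[-1.1040]
Step 9: x=[3.2746] v=[-0.7532]
Step 10: x=[3.1899] v=[-0.3387]
Step 11: x=[3.2160] v=[0.1044]
First v>=0 after going negative at step 11, time=2.7500

Answer: 2.7500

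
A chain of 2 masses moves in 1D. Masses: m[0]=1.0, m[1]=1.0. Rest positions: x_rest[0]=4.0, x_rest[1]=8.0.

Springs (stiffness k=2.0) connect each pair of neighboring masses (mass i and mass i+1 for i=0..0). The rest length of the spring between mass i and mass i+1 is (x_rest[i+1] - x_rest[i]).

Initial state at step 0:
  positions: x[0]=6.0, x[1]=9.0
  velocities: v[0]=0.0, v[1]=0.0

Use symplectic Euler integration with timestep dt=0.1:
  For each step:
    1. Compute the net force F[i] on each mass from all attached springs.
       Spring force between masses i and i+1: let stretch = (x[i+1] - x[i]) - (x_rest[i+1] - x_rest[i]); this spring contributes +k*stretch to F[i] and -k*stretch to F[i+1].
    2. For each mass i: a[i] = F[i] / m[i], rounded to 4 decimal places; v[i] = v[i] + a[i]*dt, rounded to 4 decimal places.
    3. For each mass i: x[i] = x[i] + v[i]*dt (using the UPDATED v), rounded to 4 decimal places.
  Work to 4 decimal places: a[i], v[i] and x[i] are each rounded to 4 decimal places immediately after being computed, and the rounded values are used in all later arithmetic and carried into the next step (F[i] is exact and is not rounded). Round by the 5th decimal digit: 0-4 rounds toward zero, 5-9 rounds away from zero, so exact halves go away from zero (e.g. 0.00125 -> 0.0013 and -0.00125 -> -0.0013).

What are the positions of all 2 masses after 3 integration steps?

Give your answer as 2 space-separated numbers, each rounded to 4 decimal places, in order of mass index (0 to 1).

Answer: 5.8840 9.1160

Derivation:
Step 0: x=[6.0000 9.0000] v=[0.0000 0.0000]
Step 1: x=[5.9800 9.0200] v=[-0.2000 0.2000]
Step 2: x=[5.9408 9.0592] v=[-0.3920 0.3920]
Step 3: x=[5.8840 9.1160] v=[-0.5683 0.5683]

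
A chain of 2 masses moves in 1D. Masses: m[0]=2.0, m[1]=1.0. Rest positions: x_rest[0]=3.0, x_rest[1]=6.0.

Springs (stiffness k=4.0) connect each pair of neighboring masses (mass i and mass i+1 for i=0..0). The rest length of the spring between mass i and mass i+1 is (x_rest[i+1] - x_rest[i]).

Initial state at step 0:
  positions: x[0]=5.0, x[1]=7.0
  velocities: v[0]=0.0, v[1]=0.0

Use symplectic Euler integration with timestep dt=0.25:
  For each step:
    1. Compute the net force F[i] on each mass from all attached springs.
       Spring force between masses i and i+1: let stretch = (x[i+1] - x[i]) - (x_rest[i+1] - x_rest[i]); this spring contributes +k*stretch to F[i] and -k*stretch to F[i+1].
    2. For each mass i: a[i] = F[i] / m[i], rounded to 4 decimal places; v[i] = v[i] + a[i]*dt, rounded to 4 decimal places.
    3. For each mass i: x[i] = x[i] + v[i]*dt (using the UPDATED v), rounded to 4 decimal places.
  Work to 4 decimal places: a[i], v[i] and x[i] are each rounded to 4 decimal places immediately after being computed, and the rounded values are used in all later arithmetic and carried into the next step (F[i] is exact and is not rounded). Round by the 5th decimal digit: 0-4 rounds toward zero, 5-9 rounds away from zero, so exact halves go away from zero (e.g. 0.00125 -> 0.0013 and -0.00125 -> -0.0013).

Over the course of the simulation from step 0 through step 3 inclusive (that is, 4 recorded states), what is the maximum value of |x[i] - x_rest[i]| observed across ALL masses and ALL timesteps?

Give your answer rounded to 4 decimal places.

Step 0: x=[5.0000 7.0000] v=[0.0000 0.0000]
Step 1: x=[4.8750 7.2500] v=[-0.5000 1.0000]
Step 2: x=[4.6719 7.6563] v=[-0.8125 1.6250]
Step 3: x=[4.4668 8.0665] v=[-0.8203 1.6406]
Max displacement = 2.0665

Answer: 2.0665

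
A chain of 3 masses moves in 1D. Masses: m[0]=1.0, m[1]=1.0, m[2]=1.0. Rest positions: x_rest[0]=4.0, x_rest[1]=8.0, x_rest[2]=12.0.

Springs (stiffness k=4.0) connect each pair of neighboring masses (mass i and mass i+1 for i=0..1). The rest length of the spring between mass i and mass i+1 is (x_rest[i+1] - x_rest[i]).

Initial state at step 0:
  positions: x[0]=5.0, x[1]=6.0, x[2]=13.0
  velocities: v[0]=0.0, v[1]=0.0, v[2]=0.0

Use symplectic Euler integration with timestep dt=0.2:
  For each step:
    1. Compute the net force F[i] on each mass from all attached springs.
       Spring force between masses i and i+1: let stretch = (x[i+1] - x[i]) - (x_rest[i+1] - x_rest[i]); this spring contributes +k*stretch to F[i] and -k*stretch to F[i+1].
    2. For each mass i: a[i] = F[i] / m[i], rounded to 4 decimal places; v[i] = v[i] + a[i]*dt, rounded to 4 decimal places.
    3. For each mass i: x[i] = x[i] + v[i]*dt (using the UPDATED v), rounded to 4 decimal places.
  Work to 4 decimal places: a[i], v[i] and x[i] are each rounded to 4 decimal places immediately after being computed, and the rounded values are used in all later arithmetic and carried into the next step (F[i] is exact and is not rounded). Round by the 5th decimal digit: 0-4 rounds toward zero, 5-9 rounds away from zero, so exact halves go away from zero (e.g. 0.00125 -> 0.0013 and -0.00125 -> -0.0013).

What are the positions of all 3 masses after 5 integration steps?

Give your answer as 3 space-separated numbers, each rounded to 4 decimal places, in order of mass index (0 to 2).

Step 0: x=[5.0000 6.0000 13.0000] v=[0.0000 0.0000 0.0000]
Step 1: x=[4.5200 6.9600 12.5200] v=[-2.4000 4.8000 -2.4000]
Step 2: x=[3.7904 8.4192 11.7904] v=[-3.6480 7.2960 -3.6480]
Step 3: x=[3.1614 9.6772 11.1614] v=[-3.1450 6.2899 -3.1450]
Step 4: x=[2.9349 10.1301 10.9349] v=[-1.1324 2.2646 -1.1324]
Step 5: x=[3.2197 9.5606 11.2197] v=[1.4238 -2.8477 1.4238]

Answer: 3.2197 9.5606 11.2197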